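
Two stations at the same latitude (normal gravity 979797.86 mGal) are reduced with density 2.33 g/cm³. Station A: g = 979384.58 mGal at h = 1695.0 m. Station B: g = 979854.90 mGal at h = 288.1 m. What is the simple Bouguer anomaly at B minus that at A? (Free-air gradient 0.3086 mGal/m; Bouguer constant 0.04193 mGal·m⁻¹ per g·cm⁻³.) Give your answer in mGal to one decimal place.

173.6

Δg_SB(A) = 979384.58 − 979797.86 + 0.3086×1695.0 − 0.04193×2.33×1695.0 = -55.80 mGal
Δg_SB(B) = 979854.90 − 979797.86 + 0.3086×288.1 − 0.04193×2.33×288.1 = 117.80 mGal
Difference = 117.80 − (-55.80) = 173.60 mGal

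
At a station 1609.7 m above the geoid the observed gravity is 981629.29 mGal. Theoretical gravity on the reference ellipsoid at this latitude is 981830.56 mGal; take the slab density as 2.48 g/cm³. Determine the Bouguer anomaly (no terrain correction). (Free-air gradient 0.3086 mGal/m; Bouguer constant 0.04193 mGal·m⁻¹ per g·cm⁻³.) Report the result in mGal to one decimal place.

Free-air correction = 0.3086 × 1609.7 = 496.75 mGal
Free-air anomaly = 981629.29 − 981830.56 + (496.75) = 295.48 mGal
Bouguer slab correction = 0.04193 × 2.48 × 1609.7 = 167.39 mGal
Simple Bouguer anomaly = 295.48 − (167.39) = 128.09 mGal

128.1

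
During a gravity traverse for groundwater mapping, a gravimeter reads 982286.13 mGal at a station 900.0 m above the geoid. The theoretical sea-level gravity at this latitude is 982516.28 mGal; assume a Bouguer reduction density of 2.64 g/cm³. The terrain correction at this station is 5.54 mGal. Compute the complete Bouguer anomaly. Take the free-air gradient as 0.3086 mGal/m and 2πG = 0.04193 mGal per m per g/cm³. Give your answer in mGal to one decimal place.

Free-air correction = 0.3086 × 900.0 = 277.74 mGal
Free-air anomaly = 982286.13 − 982516.28 + (277.74) = 47.59 mGal
Bouguer slab correction = 0.04193 × 2.64 × 900.0 = 99.63 mGal
Simple Bouguer anomaly = 47.59 − (99.63) = -52.04 mGal
Complete Bouguer anomaly = -52.04 + 5.54 = -46.50 mGal

-46.5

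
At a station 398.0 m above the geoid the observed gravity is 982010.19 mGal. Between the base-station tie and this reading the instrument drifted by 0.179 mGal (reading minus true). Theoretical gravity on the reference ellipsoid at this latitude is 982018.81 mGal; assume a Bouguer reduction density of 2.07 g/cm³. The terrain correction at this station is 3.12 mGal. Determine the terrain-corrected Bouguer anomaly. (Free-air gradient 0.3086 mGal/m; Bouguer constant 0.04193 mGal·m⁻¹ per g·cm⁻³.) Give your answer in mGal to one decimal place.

82.6

Drift-corrected reading = 982010.19 − (0.179) = 982010.011 mGal
Free-air correction = 0.3086 × 398.0 = 122.82 mGal
Free-air anomaly = 982010.011 − 982018.81 + (122.82) = 114.021 mGal
Bouguer slab correction = 0.04193 × 2.07 × 398.0 = 34.54 mGal
Simple Bouguer anomaly = 114.021 − (34.54) = 79.481 mGal
Complete Bouguer anomaly = 79.481 + 3.12 = 82.601 mGal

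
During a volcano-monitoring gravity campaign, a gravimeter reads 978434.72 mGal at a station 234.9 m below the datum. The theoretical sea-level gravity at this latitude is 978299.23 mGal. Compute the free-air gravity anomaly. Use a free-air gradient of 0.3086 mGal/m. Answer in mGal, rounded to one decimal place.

63.0

Free-air correction = 0.3086 × -234.9 = -72.49 mGal
Free-air anomaly = 978434.72 − 978299.23 + (-72.49) = 63.00 mGal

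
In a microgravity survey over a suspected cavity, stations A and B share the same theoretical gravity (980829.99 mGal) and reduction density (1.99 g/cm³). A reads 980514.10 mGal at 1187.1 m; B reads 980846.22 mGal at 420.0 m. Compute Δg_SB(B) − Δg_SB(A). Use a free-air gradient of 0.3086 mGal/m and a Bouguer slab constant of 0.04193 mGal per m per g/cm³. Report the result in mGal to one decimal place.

159.4

Δg_SB(A) = 980514.10 − 980829.99 + 0.3086×1187.1 − 0.04193×1.99×1187.1 = -48.60 mGal
Δg_SB(B) = 980846.22 − 980829.99 + 0.3086×420.0 − 0.04193×1.99×420.0 = 110.80 mGal
Difference = 110.80 − (-48.60) = 159.40 mGal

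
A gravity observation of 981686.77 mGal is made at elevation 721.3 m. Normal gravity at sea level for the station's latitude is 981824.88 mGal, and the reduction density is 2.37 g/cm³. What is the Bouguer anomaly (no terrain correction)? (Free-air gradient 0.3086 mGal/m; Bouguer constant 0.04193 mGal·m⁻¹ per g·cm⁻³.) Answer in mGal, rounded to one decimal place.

12.8

Free-air correction = 0.3086 × 721.3 = 222.59 mGal
Free-air anomaly = 981686.77 − 981824.88 + (222.59) = 84.48 mGal
Bouguer slab correction = 0.04193 × 2.37 × 721.3 = 71.68 mGal
Simple Bouguer anomaly = 84.48 − (71.68) = 12.80 mGal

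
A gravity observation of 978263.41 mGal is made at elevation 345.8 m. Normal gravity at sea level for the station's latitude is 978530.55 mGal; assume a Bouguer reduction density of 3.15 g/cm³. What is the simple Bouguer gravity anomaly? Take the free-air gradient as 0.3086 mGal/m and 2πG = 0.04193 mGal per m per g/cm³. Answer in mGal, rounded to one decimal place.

-206.1

Free-air correction = 0.3086 × 345.8 = 106.71 mGal
Free-air anomaly = 978263.41 − 978530.55 + (106.71) = -160.43 mGal
Bouguer slab correction = 0.04193 × 3.15 × 345.8 = 45.67 mGal
Simple Bouguer anomaly = -160.43 − (45.67) = -206.10 mGal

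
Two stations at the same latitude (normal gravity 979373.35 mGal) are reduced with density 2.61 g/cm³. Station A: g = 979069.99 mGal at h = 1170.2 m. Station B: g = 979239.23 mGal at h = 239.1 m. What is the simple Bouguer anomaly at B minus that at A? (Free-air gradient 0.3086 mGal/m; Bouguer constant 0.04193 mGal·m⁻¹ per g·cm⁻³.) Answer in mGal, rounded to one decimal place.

-16.2

Δg_SB(A) = 979069.99 − 979373.35 + 0.3086×1170.2 − 0.04193×2.61×1170.2 = -70.30 mGal
Δg_SB(B) = 979239.23 − 979373.35 + 0.3086×239.1 − 0.04193×2.61×239.1 = -86.50 mGal
Difference = -86.50 − (-70.30) = -16.20 mGal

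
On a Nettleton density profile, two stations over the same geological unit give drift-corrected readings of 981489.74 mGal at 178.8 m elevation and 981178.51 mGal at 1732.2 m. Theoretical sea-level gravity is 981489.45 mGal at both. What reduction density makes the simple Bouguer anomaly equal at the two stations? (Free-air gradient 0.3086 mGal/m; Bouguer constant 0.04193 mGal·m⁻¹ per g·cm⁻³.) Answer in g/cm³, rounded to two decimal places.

2.58

Δg_obs = 981178.51 − 981489.74 = -311.23 mGal over Δh = 1732.2 − 178.8 = 1553.4 m
Equal Bouguer anomalies ⇒ Δg_obs + (0.3086 − 0.04193ρ)·Δh = 0
0.3086 − 0.04193ρ = −Δg_obs/Δh = 0.20035
ρ = (0.3086 − 0.20035) / 0.04193 = 2.58 g/cm³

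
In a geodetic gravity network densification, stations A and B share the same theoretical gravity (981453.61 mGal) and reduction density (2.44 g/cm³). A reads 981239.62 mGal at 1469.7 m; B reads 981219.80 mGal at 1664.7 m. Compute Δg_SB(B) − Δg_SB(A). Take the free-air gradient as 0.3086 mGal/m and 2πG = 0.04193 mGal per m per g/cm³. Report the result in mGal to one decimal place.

20.4

Δg_SB(A) = 981239.62 − 981453.61 + 0.3086×1469.7 − 0.04193×2.44×1469.7 = 89.20 mGal
Δg_SB(B) = 981219.80 − 981453.61 + 0.3086×1664.7 − 0.04193×2.44×1664.7 = 109.60 mGal
Difference = 109.60 − (89.20) = 20.40 mGal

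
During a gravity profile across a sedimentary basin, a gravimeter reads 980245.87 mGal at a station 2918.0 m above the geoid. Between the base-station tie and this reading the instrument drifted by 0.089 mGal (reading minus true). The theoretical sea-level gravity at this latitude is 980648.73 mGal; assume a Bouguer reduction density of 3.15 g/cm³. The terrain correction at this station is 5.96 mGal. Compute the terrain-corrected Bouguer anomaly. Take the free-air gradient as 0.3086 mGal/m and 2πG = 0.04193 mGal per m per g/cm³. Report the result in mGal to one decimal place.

118.1

Drift-corrected reading = 980245.87 − (0.089) = 980245.781 mGal
Free-air correction = 0.3086 × 2918.0 = 900.49 mGal
Free-air anomaly = 980245.781 − 980648.73 + (900.49) = 497.541 mGal
Bouguer slab correction = 0.04193 × 3.15 × 2918.0 = 385.41 mGal
Simple Bouguer anomaly = 497.541 − (385.41) = 112.131 mGal
Complete Bouguer anomaly = 112.131 + 5.96 = 118.091 mGal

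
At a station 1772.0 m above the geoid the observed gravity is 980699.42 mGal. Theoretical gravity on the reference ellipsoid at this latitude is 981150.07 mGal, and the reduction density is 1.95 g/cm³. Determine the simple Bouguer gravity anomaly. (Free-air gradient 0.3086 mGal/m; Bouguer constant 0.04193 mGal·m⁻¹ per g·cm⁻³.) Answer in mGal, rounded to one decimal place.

Free-air correction = 0.3086 × 1772.0 = 546.84 mGal
Free-air anomaly = 980699.42 − 981150.07 + (546.84) = 96.19 mGal
Bouguer slab correction = 0.04193 × 1.95 × 1772.0 = 144.88 mGal
Simple Bouguer anomaly = 96.19 − (144.88) = -48.69 mGal

-48.7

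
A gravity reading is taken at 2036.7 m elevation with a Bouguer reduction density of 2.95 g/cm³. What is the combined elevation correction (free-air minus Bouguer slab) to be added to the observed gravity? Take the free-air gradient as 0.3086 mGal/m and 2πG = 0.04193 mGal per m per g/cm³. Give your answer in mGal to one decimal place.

Combined gradient = 0.3086 − 0.04193 × 2.95 = 0.1849065 mGal/m
Combined elevation correction = 0.1849065 × 2036.7 = 376.6 mGal

376.6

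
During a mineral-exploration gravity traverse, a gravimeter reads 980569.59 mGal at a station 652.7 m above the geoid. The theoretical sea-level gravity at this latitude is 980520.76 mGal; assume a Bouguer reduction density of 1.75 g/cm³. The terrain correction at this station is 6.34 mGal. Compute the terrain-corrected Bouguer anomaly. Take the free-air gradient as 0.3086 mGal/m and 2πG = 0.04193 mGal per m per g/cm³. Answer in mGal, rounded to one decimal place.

Free-air correction = 0.3086 × 652.7 = 201.42 mGal
Free-air anomaly = 980569.59 − 980520.76 + (201.42) = 250.25 mGal
Bouguer slab correction = 0.04193 × 1.75 × 652.7 = 47.89 mGal
Simple Bouguer anomaly = 250.25 − (47.89) = 202.36 mGal
Complete Bouguer anomaly = 202.36 + 6.34 = 208.70 mGal

208.7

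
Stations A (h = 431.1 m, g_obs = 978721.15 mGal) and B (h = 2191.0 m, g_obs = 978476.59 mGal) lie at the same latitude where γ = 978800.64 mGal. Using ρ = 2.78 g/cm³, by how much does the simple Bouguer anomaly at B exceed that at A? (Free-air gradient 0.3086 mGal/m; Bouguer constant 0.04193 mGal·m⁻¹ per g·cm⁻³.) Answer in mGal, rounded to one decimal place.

Δg_SB(A) = 978721.15 − 978800.64 + 0.3086×431.1 − 0.04193×2.78×431.1 = 3.30 mGal
Δg_SB(B) = 978476.59 − 978800.64 + 0.3086×2191.0 − 0.04193×2.78×2191.0 = 96.70 mGal
Difference = 96.70 − (3.30) = 93.40 mGal

93.4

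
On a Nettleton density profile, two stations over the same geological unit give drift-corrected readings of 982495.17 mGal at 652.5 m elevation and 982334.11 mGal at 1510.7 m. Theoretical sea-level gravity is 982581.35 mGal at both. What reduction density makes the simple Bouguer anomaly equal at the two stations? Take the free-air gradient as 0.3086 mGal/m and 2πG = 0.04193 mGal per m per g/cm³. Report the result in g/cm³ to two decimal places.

Δg_obs = 982334.11 − 982495.17 = -161.06 mGal over Δh = 1510.7 − 652.5 = 858.2 m
Equal Bouguer anomalies ⇒ Δg_obs + (0.3086 − 0.04193ρ)·Δh = 0
0.3086 − 0.04193ρ = −Δg_obs/Δh = 0.18767
ρ = (0.3086 − 0.18767) / 0.04193 = 2.88 g/cm³

2.88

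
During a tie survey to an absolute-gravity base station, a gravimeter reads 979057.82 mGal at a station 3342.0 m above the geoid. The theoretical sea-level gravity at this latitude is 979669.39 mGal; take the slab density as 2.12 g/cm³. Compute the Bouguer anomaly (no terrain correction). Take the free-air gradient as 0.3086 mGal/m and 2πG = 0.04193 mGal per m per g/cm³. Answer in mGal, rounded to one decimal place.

122.7

Free-air correction = 0.3086 × 3342.0 = 1031.34 mGal
Free-air anomaly = 979057.82 − 979669.39 + (1031.34) = 419.77 mGal
Bouguer slab correction = 0.04193 × 2.12 × 3342.0 = 297.08 mGal
Simple Bouguer anomaly = 419.77 − (297.08) = 122.69 mGal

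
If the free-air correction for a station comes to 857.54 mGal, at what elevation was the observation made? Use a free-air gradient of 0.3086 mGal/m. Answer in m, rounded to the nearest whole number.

h = 857.54 / 0.3086 = 2778.81 m

2779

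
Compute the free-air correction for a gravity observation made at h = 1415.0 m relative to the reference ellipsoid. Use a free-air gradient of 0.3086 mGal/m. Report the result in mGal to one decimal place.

436.7

Free-air correction = 0.3086 × 1415.0 = 436.7 mGal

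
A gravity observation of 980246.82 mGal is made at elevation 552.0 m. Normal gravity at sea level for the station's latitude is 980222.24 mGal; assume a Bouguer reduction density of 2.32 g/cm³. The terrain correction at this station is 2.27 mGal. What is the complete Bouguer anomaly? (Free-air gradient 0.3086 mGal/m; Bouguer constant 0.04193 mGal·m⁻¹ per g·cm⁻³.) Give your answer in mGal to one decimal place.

143.5

Free-air correction = 0.3086 × 552.0 = 170.35 mGal
Free-air anomaly = 980246.82 − 980222.24 + (170.35) = 194.93 mGal
Bouguer slab correction = 0.04193 × 2.32 × 552.0 = 53.70 mGal
Simple Bouguer anomaly = 194.93 − (53.70) = 141.23 mGal
Complete Bouguer anomaly = 141.23 + 2.27 = 143.50 mGal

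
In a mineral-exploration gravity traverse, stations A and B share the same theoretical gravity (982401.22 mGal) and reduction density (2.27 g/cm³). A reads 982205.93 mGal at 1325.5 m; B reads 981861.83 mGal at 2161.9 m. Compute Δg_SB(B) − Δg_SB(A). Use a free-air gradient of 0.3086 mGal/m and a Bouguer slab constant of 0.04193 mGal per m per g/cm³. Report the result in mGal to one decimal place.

Δg_SB(A) = 982205.93 − 982401.22 + 0.3086×1325.5 − 0.04193×2.27×1325.5 = 87.60 mGal
Δg_SB(B) = 981861.83 − 982401.22 + 0.3086×2161.9 − 0.04193×2.27×2161.9 = -78.00 mGal
Difference = -78.00 − (87.60) = -165.60 mGal

-165.6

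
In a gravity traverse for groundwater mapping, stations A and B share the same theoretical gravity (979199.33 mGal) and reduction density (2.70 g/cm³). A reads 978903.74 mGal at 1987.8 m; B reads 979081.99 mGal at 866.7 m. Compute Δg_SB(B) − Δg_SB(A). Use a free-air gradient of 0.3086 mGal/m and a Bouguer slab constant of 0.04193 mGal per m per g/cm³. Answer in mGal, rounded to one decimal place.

Δg_SB(A) = 978903.74 − 979199.33 + 0.3086×1987.8 − 0.04193×2.70×1987.8 = 92.80 mGal
Δg_SB(B) = 979081.99 − 979199.33 + 0.3086×866.7 − 0.04193×2.70×866.7 = 52.00 mGal
Difference = 52.00 − (92.80) = -40.80 mGal

-40.8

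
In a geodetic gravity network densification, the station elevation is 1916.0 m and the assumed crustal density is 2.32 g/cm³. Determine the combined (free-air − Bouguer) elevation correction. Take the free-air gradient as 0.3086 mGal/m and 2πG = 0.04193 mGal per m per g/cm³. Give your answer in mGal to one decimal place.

404.9

Combined gradient = 0.3086 − 0.04193 × 2.32 = 0.2113224 mGal/m
Combined elevation correction = 0.2113224 × 1916.0 = 404.9 mGal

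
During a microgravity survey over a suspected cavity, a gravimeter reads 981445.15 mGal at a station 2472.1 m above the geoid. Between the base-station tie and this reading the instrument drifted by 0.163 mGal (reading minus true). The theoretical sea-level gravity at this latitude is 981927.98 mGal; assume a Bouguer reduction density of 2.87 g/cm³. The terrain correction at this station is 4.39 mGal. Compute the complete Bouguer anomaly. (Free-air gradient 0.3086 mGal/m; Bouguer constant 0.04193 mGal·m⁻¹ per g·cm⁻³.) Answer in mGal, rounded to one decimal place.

-13.2

Drift-corrected reading = 981445.15 − (0.163) = 981444.987 mGal
Free-air correction = 0.3086 × 2472.1 = 762.89 mGal
Free-air anomaly = 981444.987 − 981927.98 + (762.89) = 279.897 mGal
Bouguer slab correction = 0.04193 × 2.87 × 2472.1 = 297.49 mGal
Simple Bouguer anomaly = 279.897 − (297.49) = -17.593 mGal
Complete Bouguer anomaly = -17.593 + 4.39 = -13.203 mGal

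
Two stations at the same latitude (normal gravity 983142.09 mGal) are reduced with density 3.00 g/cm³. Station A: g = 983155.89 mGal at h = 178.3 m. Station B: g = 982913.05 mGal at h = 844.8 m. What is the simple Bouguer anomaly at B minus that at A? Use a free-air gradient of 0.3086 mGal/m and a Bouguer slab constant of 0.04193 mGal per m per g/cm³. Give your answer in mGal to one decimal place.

-121.0

Δg_SB(A) = 983155.89 − 983142.09 + 0.3086×178.3 − 0.04193×3.00×178.3 = 46.40 mGal
Δg_SB(B) = 982913.05 − 983142.09 + 0.3086×844.8 − 0.04193×3.00×844.8 = -74.60 mGal
Difference = -74.60 − (46.40) = -121.00 mGal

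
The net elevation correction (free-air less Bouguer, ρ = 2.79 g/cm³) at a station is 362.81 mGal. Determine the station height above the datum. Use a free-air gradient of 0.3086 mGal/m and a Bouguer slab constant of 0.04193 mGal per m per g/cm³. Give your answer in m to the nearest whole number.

Combined gradient = 0.3086 − 0.04193 × 2.79 = 0.1916153 mGal/m
h = 362.81 / 0.1916153 = 1893.43 m

1893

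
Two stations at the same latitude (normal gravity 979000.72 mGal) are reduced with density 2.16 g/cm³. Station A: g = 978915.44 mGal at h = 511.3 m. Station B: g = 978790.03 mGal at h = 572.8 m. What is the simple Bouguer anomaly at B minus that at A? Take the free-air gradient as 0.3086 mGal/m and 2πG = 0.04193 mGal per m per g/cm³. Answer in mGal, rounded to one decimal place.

-112.0

Δg_SB(A) = 978915.44 − 979000.72 + 0.3086×511.3 − 0.04193×2.16×511.3 = 26.20 mGal
Δg_SB(B) = 978790.03 − 979000.72 + 0.3086×572.8 − 0.04193×2.16×572.8 = -85.80 mGal
Difference = -85.80 − (26.20) = -112.00 mGal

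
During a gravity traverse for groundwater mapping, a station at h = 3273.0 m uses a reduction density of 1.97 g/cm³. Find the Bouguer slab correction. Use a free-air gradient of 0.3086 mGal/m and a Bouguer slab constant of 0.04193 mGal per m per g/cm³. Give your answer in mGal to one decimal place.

Bouguer slab correction = 0.04193 × 1.97 × 3273.0 = 270.4 mGal

270.4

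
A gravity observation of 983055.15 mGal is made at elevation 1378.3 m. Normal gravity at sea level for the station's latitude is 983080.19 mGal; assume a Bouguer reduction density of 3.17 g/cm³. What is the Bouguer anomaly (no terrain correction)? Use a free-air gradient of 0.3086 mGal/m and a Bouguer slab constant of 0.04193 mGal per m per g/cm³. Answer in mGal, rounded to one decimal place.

217.1

Free-air correction = 0.3086 × 1378.3 = 425.34 mGal
Free-air anomaly = 983055.15 − 983080.19 + (425.34) = 400.30 mGal
Bouguer slab correction = 0.04193 × 3.17 × 1378.3 = 183.20 mGal
Simple Bouguer anomaly = 400.30 − (183.20) = 217.10 mGal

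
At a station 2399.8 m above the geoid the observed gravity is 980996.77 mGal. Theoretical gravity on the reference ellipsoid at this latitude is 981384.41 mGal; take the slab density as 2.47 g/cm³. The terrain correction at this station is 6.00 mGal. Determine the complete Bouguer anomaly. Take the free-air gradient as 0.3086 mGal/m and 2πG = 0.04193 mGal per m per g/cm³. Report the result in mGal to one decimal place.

Free-air correction = 0.3086 × 2399.8 = 740.58 mGal
Free-air anomaly = 980996.77 − 981384.41 + (740.58) = 352.94 mGal
Bouguer slab correction = 0.04193 × 2.47 × 2399.8 = 248.54 mGal
Simple Bouguer anomaly = 352.94 − (248.54) = 104.40 mGal
Complete Bouguer anomaly = 104.40 + 6.00 = 110.40 mGal

110.4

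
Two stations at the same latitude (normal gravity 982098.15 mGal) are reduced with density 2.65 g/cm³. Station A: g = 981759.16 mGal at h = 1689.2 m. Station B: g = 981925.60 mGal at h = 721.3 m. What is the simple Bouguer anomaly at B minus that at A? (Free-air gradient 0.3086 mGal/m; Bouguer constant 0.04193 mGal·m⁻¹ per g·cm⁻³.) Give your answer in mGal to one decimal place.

-24.7

Δg_SB(A) = 981759.16 − 982098.15 + 0.3086×1689.2 − 0.04193×2.65×1689.2 = -5.40 mGal
Δg_SB(B) = 981925.60 − 982098.15 + 0.3086×721.3 − 0.04193×2.65×721.3 = -30.10 mGal
Difference = -30.10 − (-5.40) = -24.70 mGal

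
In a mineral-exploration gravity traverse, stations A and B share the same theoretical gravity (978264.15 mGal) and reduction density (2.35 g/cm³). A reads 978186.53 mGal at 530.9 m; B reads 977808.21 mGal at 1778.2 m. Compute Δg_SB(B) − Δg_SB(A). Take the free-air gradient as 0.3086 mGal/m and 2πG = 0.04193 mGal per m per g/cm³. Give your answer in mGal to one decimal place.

-116.3

Δg_SB(A) = 978186.53 − 978264.15 + 0.3086×530.9 − 0.04193×2.35×530.9 = 33.90 mGal
Δg_SB(B) = 977808.21 − 978264.15 + 0.3086×1778.2 − 0.04193×2.35×1778.2 = -82.40 mGal
Difference = -82.40 − (33.90) = -116.30 mGal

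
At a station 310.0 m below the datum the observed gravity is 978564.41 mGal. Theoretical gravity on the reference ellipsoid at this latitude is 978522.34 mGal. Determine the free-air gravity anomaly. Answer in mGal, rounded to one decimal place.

Free-air correction = 0.3086 × -310.0 = -95.67 mGal
Free-air anomaly = 978564.41 − 978522.34 + (-95.67) = -53.60 mGal

-53.6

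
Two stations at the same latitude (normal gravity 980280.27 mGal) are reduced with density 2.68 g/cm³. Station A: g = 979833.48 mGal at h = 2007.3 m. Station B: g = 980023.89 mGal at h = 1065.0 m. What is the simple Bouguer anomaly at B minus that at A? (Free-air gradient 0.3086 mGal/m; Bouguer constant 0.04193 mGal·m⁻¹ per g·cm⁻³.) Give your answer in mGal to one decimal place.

Δg_SB(A) = 979833.48 − 980280.27 + 0.3086×2007.3 − 0.04193×2.68×2007.3 = -52.90 mGal
Δg_SB(B) = 980023.89 − 980280.27 + 0.3086×1065.0 − 0.04193×2.68×1065.0 = -47.40 mGal
Difference = -47.40 − (-52.90) = 5.50 mGal

5.5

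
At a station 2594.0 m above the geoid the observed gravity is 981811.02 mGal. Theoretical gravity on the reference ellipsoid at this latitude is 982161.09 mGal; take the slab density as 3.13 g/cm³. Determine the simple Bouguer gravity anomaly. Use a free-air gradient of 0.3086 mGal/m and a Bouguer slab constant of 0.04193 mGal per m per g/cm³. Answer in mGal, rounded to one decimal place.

110.0

Free-air correction = 0.3086 × 2594.0 = 800.51 mGal
Free-air anomaly = 981811.02 − 982161.09 + (800.51) = 450.44 mGal
Bouguer slab correction = 0.04193 × 3.13 × 2594.0 = 340.44 mGal
Simple Bouguer anomaly = 450.44 − (340.44) = 110.00 mGal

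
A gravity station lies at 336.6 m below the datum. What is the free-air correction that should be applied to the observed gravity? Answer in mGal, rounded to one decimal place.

-103.9

Free-air correction = 0.3086 × -336.6 = -103.9 mGal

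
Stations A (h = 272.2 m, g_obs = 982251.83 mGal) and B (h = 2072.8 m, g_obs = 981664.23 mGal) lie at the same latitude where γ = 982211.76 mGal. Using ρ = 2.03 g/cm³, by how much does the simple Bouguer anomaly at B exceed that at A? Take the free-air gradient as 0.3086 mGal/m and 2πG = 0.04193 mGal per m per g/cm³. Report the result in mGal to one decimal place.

-185.2

Δg_SB(A) = 982251.83 − 982211.76 + 0.3086×272.2 − 0.04193×2.03×272.2 = 100.90 mGal
Δg_SB(B) = 981664.23 − 982211.76 + 0.3086×2072.8 − 0.04193×2.03×2072.8 = -84.30 mGal
Difference = -84.30 − (100.90) = -185.20 mGal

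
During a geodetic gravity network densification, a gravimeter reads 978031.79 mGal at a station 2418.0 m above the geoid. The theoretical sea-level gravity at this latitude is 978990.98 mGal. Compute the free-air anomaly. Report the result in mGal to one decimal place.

Free-air correction = 0.3086 × 2418.0 = 746.19 mGal
Free-air anomaly = 978031.79 − 978990.98 + (746.19) = -213.00 mGal

-213.0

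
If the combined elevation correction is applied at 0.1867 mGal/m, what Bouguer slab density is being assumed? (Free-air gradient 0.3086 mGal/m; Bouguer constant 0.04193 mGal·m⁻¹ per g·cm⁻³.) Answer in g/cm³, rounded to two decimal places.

0.1867 = 0.3086 − 0.04193 × ρ
ρ = (0.3086 − 0.1867) / 0.04193 = 2.91 g/cm³

2.91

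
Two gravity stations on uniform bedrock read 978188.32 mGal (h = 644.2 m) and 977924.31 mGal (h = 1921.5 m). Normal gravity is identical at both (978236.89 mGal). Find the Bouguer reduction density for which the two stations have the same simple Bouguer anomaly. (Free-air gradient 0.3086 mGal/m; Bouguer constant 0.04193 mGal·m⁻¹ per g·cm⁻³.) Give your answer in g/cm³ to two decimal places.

Δg_obs = 977924.31 − 978188.32 = -264.01 mGal over Δh = 1921.5 − 644.2 = 1277.3 m
Equal Bouguer anomalies ⇒ Δg_obs + (0.3086 − 0.04193ρ)·Δh = 0
0.3086 − 0.04193ρ = −Δg_obs/Δh = 0.20669
ρ = (0.3086 − 0.20669) / 0.04193 = 2.43 g/cm³

2.43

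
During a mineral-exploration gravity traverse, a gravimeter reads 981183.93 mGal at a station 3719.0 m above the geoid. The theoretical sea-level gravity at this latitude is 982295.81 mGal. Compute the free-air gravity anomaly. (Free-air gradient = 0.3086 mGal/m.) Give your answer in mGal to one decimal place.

35.8

Free-air correction = 0.3086 × 3719.0 = 1147.68 mGal
Free-air anomaly = 981183.93 − 982295.81 + (1147.68) = 35.80 mGal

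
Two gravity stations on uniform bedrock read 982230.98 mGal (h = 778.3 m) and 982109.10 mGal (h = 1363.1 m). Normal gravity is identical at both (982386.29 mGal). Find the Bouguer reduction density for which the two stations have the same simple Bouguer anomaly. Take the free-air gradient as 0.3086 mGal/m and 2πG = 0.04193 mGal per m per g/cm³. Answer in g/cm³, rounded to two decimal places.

Δg_obs = 982109.10 − 982230.98 = -121.88 mGal over Δh = 1363.1 − 778.3 = 584.8 m
Equal Bouguer anomalies ⇒ Δg_obs + (0.3086 − 0.04193ρ)·Δh = 0
0.3086 − 0.04193ρ = −Δg_obs/Δh = 0.20841
ρ = (0.3086 − 0.20841) / 0.04193 = 2.39 g/cm³

2.39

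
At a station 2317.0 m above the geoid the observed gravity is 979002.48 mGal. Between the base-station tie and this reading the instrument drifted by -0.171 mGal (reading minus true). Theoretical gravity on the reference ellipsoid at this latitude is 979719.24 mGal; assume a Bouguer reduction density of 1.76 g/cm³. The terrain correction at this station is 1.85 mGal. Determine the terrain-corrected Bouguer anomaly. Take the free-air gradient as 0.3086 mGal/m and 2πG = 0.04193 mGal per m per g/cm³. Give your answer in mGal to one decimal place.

Drift-corrected reading = 979002.48 − (-0.171) = 979002.651 mGal
Free-air correction = 0.3086 × 2317.0 = 715.03 mGal
Free-air anomaly = 979002.651 − 979719.24 + (715.03) = -1.559 mGal
Bouguer slab correction = 0.04193 × 1.76 × 2317.0 = 170.99 mGal
Simple Bouguer anomaly = -1.559 − (170.99) = -172.549 mGal
Complete Bouguer anomaly = -172.549 + 1.85 = -170.699 mGal

-170.7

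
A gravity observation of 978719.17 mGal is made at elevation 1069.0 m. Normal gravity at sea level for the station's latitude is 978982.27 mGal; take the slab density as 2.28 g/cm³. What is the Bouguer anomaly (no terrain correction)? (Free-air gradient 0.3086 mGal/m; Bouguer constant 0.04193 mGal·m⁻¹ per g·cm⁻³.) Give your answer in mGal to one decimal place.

Free-air correction = 0.3086 × 1069.0 = 329.89 mGal
Free-air anomaly = 978719.17 − 978982.27 + (329.89) = 66.79 mGal
Bouguer slab correction = 0.04193 × 2.28 × 1069.0 = 102.20 mGal
Simple Bouguer anomaly = 66.79 − (102.20) = -35.41 mGal

-35.4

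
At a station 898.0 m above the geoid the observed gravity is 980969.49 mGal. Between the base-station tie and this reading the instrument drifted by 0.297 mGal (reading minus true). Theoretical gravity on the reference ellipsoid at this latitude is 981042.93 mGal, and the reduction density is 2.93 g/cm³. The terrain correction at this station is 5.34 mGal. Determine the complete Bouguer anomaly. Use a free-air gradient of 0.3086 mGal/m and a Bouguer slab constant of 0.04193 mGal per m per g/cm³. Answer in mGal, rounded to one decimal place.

Drift-corrected reading = 980969.49 − (0.297) = 980969.193 mGal
Free-air correction = 0.3086 × 898.0 = 277.12 mGal
Free-air anomaly = 980969.193 − 981042.93 + (277.12) = 203.383 mGal
Bouguer slab correction = 0.04193 × 2.93 × 898.0 = 110.32 mGal
Simple Bouguer anomaly = 203.383 − (110.32) = 93.063 mGal
Complete Bouguer anomaly = 93.063 + 5.34 = 98.403 mGal

98.4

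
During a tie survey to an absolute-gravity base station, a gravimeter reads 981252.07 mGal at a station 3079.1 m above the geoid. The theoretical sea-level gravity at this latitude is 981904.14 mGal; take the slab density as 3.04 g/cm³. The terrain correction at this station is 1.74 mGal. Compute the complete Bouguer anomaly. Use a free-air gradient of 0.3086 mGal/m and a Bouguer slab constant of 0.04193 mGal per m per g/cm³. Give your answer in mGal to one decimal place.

-92.6

Free-air correction = 0.3086 × 3079.1 = 950.21 mGal
Free-air anomaly = 981252.07 − 981904.14 + (950.21) = 298.14 mGal
Bouguer slab correction = 0.04193 × 3.04 × 3079.1 = 392.48 mGal
Simple Bouguer anomaly = 298.14 − (392.48) = -94.34 mGal
Complete Bouguer anomaly = -94.34 + 1.74 = -92.60 mGal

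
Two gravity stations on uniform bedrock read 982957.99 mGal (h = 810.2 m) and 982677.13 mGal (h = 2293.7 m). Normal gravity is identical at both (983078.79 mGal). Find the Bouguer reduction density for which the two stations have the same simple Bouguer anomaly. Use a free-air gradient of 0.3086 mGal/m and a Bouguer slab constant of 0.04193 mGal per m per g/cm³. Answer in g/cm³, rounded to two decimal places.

2.84

Δg_obs = 982677.13 − 982957.99 = -280.86 mGal over Δh = 2293.7 − 810.2 = 1483.5 m
Equal Bouguer anomalies ⇒ Δg_obs + (0.3086 − 0.04193ρ)·Δh = 0
0.3086 − 0.04193ρ = −Δg_obs/Δh = 0.18932
ρ = (0.3086 − 0.18932) / 0.04193 = 2.84 g/cm³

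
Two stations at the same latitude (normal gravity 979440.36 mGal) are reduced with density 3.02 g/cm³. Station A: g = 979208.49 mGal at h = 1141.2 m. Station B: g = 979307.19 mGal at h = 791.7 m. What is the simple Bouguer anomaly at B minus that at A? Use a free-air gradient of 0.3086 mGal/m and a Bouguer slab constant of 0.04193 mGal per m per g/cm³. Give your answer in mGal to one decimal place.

35.1

Δg_SB(A) = 979208.49 − 979440.36 + 0.3086×1141.2 − 0.04193×3.02×1141.2 = -24.20 mGal
Δg_SB(B) = 979307.19 − 979440.36 + 0.3086×791.7 − 0.04193×3.02×791.7 = 10.90 mGal
Difference = 10.90 − (-24.20) = 35.10 mGal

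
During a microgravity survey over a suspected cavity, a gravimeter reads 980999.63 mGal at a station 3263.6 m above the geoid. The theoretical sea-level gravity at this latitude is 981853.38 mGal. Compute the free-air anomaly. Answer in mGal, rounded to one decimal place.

Free-air correction = 0.3086 × 3263.6 = 1007.15 mGal
Free-air anomaly = 980999.63 − 981853.38 + (1007.15) = 153.40 mGal

153.4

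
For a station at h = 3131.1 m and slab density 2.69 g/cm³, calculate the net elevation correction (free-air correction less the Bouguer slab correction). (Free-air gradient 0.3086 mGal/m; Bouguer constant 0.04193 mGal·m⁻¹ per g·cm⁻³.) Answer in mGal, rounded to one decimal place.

613.1

Combined gradient = 0.3086 − 0.04193 × 2.69 = 0.1958083 mGal/m
Combined elevation correction = 0.1958083 × 3131.1 = 613.1 mGal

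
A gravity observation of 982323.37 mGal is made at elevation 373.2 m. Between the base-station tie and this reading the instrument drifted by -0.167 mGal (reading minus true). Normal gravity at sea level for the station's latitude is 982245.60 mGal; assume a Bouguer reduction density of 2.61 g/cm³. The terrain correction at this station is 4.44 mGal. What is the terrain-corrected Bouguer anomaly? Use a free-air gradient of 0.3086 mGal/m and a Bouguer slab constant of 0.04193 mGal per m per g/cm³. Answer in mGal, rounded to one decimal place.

Drift-corrected reading = 982323.37 − (-0.167) = 982323.537 mGal
Free-air correction = 0.3086 × 373.2 = 115.17 mGal
Free-air anomaly = 982323.537 − 982245.60 + (115.17) = 193.107 mGal
Bouguer slab correction = 0.04193 × 2.61 × 373.2 = 40.84 mGal
Simple Bouguer anomaly = 193.107 − (40.84) = 152.267 mGal
Complete Bouguer anomaly = 152.267 + 4.44 = 156.707 mGal

156.7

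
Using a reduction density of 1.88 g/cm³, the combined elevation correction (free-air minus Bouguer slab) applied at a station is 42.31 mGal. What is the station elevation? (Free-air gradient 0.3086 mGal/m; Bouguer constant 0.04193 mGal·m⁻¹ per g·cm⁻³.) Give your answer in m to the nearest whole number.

184

Combined gradient = 0.3086 − 0.04193 × 1.88 = 0.2297716 mGal/m
h = 42.31 / 0.2297716 = 184.14 m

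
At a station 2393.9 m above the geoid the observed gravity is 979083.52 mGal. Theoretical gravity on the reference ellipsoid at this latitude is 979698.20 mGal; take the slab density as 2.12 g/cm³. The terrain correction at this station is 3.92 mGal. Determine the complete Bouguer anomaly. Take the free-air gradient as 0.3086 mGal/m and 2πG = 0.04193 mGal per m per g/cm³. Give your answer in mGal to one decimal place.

Free-air correction = 0.3086 × 2393.9 = 738.76 mGal
Free-air anomaly = 979083.52 − 979698.20 + (738.76) = 124.08 mGal
Bouguer slab correction = 0.04193 × 2.12 × 2393.9 = 212.80 mGal
Simple Bouguer anomaly = 124.08 − (212.80) = -88.72 mGal
Complete Bouguer anomaly = -88.72 + 3.92 = -84.80 mGal

-84.8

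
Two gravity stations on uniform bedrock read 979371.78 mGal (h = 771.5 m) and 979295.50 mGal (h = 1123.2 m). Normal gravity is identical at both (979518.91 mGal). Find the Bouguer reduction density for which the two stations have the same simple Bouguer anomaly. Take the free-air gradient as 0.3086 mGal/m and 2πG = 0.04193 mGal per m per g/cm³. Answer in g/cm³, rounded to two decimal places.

2.19

Δg_obs = 979295.50 − 979371.78 = -76.28 mGal over Δh = 1123.2 − 771.5 = 351.7 m
Equal Bouguer anomalies ⇒ Δg_obs + (0.3086 − 0.04193ρ)·Δh = 0
0.3086 − 0.04193ρ = −Δg_obs/Δh = 0.21689
ρ = (0.3086 − 0.21689) / 0.04193 = 2.19 g/cm³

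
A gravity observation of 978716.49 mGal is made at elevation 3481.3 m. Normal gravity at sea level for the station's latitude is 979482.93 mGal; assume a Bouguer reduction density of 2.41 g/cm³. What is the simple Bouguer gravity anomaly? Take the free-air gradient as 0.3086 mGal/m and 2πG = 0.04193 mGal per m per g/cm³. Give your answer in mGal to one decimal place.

-43.9

Free-air correction = 0.3086 × 3481.3 = 1074.33 mGal
Free-air anomaly = 978716.49 − 979482.93 + (1074.33) = 307.89 mGal
Bouguer slab correction = 0.04193 × 2.41 × 3481.3 = 351.79 mGal
Simple Bouguer anomaly = 307.89 − (351.79) = -43.90 mGal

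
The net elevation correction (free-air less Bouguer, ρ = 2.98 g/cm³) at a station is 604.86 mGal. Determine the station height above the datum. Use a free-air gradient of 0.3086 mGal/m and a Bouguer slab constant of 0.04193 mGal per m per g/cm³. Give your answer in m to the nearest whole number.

Combined gradient = 0.3086 − 0.04193 × 2.98 = 0.1836486 mGal/m
h = 604.86 / 0.1836486 = 3293.57 m

3294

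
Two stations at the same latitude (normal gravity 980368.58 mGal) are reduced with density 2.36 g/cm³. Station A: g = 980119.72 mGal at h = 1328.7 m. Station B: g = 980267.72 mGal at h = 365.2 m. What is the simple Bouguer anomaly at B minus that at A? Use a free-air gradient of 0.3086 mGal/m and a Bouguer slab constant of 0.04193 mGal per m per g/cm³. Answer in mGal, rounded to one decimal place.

Δg_SB(A) = 980119.72 − 980368.58 + 0.3086×1328.7 − 0.04193×2.36×1328.7 = 29.70 mGal
Δg_SB(B) = 980267.72 − 980368.58 + 0.3086×365.2 − 0.04193×2.36×365.2 = -24.30 mGal
Difference = -24.30 − (29.70) = -54.00 mGal

-54.0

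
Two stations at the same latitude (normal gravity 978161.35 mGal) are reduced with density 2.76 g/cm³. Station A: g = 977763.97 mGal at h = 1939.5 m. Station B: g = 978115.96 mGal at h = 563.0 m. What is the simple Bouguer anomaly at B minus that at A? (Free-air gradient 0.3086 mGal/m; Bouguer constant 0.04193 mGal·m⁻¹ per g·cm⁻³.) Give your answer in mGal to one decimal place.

Δg_SB(A) = 977763.97 − 978161.35 + 0.3086×1939.5 − 0.04193×2.76×1939.5 = -23.30 mGal
Δg_SB(B) = 978115.96 − 978161.35 + 0.3086×563.0 − 0.04193×2.76×563.0 = 63.20 mGal
Difference = 63.20 − (-23.30) = 86.50 mGal

86.5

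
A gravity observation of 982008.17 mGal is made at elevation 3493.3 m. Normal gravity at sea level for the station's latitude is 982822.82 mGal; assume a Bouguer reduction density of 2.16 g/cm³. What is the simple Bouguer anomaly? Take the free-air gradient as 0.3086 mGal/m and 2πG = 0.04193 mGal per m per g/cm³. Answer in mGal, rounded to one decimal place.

Free-air correction = 0.3086 × 3493.3 = 1078.03 mGal
Free-air anomaly = 982008.17 − 982822.82 + (1078.03) = 263.38 mGal
Bouguer slab correction = 0.04193 × 2.16 × 3493.3 = 316.38 mGal
Simple Bouguer anomaly = 263.38 − (316.38) = -53.00 mGal

-53.0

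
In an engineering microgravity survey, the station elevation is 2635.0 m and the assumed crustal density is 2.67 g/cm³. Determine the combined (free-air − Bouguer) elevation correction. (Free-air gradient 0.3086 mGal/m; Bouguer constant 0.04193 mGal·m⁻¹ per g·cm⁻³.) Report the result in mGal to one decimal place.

518.2

Combined gradient = 0.3086 − 0.04193 × 2.67 = 0.1966469 mGal/m
Combined elevation correction = 0.1966469 × 2635.0 = 518.2 mGal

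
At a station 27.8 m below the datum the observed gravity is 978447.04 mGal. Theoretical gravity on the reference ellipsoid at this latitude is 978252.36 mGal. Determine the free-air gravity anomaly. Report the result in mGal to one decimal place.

Free-air correction = 0.3086 × -27.8 = -8.58 mGal
Free-air anomaly = 978447.04 − 978252.36 + (-8.58) = 186.10 mGal

186.1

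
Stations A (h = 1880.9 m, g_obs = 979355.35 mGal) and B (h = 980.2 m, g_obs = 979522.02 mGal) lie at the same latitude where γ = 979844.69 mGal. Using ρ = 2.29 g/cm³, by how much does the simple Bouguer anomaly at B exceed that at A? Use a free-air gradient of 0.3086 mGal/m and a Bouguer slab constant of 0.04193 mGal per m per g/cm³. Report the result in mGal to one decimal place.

-24.8

Δg_SB(A) = 979355.35 − 979844.69 + 0.3086×1880.9 − 0.04193×2.29×1880.9 = -89.50 mGal
Δg_SB(B) = 979522.02 − 979844.69 + 0.3086×980.2 − 0.04193×2.29×980.2 = -114.30 mGal
Difference = -114.30 − (-89.50) = -24.80 mGal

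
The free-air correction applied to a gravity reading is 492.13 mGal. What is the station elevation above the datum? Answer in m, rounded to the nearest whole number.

h = 492.13 / 0.3086 = 1594.72 m

1595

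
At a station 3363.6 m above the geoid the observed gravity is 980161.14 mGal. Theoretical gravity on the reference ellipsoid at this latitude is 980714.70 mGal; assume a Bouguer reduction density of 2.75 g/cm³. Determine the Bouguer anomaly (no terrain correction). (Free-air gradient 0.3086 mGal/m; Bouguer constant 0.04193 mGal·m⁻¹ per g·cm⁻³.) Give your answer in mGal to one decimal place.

96.6

Free-air correction = 0.3086 × 3363.6 = 1038.01 mGal
Free-air anomaly = 980161.14 − 980714.70 + (1038.01) = 484.45 mGal
Bouguer slab correction = 0.04193 × 2.75 × 3363.6 = 387.85 mGal
Simple Bouguer anomaly = 484.45 − (387.85) = 96.60 mGal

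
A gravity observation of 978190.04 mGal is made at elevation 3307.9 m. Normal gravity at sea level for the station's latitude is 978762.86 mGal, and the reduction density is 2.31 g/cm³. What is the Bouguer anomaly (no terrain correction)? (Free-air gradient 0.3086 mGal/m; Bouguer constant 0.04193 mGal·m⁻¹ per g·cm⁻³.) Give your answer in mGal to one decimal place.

Free-air correction = 0.3086 × 3307.9 = 1020.82 mGal
Free-air anomaly = 978190.04 − 978762.86 + (1020.82) = 448.00 mGal
Bouguer slab correction = 0.04193 × 2.31 × 3307.9 = 320.40 mGal
Simple Bouguer anomaly = 448.00 − (320.40) = 127.60 mGal

127.6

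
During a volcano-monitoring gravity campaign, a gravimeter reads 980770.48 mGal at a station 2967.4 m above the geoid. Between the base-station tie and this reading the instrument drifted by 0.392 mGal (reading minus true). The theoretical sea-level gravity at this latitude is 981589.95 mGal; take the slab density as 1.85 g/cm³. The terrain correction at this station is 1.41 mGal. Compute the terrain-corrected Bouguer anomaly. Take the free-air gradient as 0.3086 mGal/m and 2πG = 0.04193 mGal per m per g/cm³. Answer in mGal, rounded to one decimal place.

Drift-corrected reading = 980770.48 − (0.392) = 980770.088 mGal
Free-air correction = 0.3086 × 2967.4 = 915.74 mGal
Free-air anomaly = 980770.088 − 981589.95 + (915.74) = 95.878 mGal
Bouguer slab correction = 0.04193 × 1.85 × 2967.4 = 230.18 mGal
Simple Bouguer anomaly = 95.878 − (230.18) = -134.302 mGal
Complete Bouguer anomaly = -134.302 + 1.41 = -132.892 mGal

-132.9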